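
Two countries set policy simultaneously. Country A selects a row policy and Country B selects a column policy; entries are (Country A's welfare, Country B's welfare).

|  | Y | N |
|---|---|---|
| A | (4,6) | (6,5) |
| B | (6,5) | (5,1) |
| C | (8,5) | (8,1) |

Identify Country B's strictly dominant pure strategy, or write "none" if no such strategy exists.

Y

Y vs N: A: 6>5, B: 5>1, C: 5>1.
Y strictly beats every other strategy against every opponent action, so it is strictly dominant.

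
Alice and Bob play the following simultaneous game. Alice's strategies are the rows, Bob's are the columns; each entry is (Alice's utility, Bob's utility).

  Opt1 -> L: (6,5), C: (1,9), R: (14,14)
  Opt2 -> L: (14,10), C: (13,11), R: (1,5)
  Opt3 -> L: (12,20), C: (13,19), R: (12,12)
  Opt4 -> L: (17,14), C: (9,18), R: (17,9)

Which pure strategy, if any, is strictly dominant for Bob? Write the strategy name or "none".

L fails to dominate C at Opt1 (5<9).
C fails to dominate L at Opt3 (19<20).
R fails to dominate L at Opt2 (5<10).
No single strategy dominates all the others.

none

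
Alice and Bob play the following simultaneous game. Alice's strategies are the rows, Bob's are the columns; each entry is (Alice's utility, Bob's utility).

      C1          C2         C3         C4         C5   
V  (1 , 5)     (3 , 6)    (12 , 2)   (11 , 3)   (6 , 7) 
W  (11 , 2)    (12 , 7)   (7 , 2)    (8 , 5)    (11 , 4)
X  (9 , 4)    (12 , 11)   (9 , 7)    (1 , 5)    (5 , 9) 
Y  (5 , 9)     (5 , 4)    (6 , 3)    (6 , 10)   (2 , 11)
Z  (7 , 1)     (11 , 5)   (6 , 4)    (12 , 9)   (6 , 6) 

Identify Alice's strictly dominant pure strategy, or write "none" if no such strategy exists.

V fails to dominate W at C1 (1<11).
W fails to dominate V at C3 (7<12).
X fails to dominate V at C3 (9<12).
Y fails to dominate V at C3 (6<12).
Z fails to dominate V at C3 (6<12).
No single strategy dominates all the others.

none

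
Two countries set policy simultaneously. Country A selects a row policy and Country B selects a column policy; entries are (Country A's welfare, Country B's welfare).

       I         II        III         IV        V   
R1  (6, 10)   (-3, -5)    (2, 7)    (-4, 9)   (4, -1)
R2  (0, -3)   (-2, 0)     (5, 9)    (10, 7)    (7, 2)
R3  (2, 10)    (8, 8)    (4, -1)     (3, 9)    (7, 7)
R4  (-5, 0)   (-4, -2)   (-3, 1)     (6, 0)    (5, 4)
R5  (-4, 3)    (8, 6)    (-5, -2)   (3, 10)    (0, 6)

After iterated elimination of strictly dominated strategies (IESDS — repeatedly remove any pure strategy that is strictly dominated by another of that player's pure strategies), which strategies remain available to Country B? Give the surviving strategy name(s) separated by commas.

I, III, IV

Row R4 is eliminated: R2 beats it against every remaining column (I: 0>-5, II: -2>-4, III: 5>-3, IV: 10>6, V: 7>5).
Column II is eliminated: IV beats it against every remaining row (R1: 9>-5, R2: 7>0, R3: 9>8, R5: 10>6).
Row R5 is eliminated: R2 beats it against every remaining column (I: 0>-4, III: 5>-5, IV: 10>3, V: 7>0).
For Country B, IV strictly dominates V on the remaining rows (R1: 9>-1, R2: 7>2, R3: 9>7); eliminate V.
Among the remaining strategies, none is strictly dominated by another pure strategy of the same player, so the elimination stops.
Surviving strategies — Country A: {R1, R2, R3}; Country B: {I, III, IV}.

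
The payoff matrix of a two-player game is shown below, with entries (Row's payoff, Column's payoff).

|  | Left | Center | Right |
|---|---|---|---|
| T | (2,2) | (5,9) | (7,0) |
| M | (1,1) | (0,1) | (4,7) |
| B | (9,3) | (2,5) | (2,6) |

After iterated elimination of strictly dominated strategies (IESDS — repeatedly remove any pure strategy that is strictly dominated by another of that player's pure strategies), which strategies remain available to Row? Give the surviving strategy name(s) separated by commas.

T

Row M is eliminated: T beats it against every remaining column (Left: 2>1, Center: 5>0, Right: 7>4).
Column's strategy Left is strictly dominated by Center (T: 9>2, B: 5>3) and is removed.
Row B is eliminated: T beats it against every remaining column (Center: 5>2, Right: 7>2).
Column's strategy Right is strictly dominated by Center (T: 9>0) and is removed.
Among the remaining strategies, none is strictly dominated by another pure strategy of the same player, so the elimination stops.
Surviving strategies — Row: {T}; Column: {Center}.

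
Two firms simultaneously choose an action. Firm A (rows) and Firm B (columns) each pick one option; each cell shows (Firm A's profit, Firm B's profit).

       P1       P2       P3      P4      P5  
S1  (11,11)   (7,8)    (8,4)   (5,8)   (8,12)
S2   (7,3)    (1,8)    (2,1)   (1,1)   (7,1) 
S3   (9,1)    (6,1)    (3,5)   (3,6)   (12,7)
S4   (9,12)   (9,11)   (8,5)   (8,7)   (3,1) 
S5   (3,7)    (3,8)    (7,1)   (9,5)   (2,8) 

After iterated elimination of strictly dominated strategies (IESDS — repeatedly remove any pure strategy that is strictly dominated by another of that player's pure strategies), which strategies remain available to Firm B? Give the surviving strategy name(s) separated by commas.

P1, P2, P4, P5

For Firm A, S1 strictly dominates S2 on the remaining columns (P1: 11>7, P2: 7>1, P3: 8>2, P4: 5>1, P5: 8>7); eliminate S2.
For Firm B, P4 strictly dominates P3 on the remaining rows (S1: 8>4, S3: 6>5, S4: 7>5, S5: 5>1); eliminate P3.
Among the remaining strategies, none is strictly dominated by another pure strategy of the same player, so the elimination stops.
Surviving strategies — Firm A: {S1, S3, S4, S5}; Firm B: {P1, P2, P4, P5}.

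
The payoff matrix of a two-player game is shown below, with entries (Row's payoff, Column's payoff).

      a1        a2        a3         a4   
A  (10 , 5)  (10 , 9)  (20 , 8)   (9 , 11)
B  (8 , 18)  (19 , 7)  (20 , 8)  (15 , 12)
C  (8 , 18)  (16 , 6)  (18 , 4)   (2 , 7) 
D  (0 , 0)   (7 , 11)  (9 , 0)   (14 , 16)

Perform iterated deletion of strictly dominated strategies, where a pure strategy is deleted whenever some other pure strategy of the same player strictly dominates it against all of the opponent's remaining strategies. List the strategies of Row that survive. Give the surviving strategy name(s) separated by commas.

For Row, B strictly dominates D on the remaining columns (a1: 8>0, a2: 19>7, a3: 20>9, a4: 15>14); eliminate D.
Column a2 is eliminated: a4 beats it against every remaining row (A: 11>9, B: 12>7, C: 7>6).
Row's strategy C is strictly dominated by A (a1: 10>8, a3: 20>18, a4: 9>2) and is removed.
For Column, a4 strictly dominates a3 on the remaining rows (A: 11>8, B: 12>8); eliminate a3.
Among the remaining strategies, none is strictly dominated by another pure strategy of the same player, so the elimination stops.
Surviving strategies — Row: {A, B}; Column: {a1, a4}.

A, B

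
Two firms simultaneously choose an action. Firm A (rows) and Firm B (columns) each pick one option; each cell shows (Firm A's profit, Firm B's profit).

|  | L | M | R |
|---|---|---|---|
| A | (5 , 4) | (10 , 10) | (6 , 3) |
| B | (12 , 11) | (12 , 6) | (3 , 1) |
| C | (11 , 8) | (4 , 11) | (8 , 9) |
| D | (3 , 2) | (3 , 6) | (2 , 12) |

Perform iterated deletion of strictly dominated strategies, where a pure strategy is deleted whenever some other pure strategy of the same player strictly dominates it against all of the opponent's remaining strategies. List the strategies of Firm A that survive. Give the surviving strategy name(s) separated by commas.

B

For Firm A, A strictly dominates D on the remaining columns (L: 5>3, M: 10>3, R: 6>2); eliminate D.
For Firm B, M strictly dominates R on the remaining rows (A: 10>3, B: 6>1, C: 11>9); eliminate R.
Row A is eliminated: B beats it against every remaining column (L: 12>5, M: 12>10).
Row C is eliminated: B beats it against every remaining column (L: 12>11, M: 12>4).
Column M is eliminated: L beats it against every remaining row (B: 11>6).
Among the remaining strategies, none is strictly dominated by another pure strategy of the same player, so the elimination stops.
Surviving strategies — Firm A: {B}; Firm B: {L}.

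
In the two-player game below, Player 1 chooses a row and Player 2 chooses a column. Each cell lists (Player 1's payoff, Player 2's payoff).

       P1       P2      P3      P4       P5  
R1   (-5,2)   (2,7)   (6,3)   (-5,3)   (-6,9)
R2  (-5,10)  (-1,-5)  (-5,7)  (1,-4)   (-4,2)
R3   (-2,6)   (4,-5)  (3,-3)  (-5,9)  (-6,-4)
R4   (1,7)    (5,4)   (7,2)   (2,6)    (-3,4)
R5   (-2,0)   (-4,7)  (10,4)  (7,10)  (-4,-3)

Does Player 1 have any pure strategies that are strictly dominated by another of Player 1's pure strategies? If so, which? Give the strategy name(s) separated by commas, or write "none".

R1 is strictly dominated by R4 (P1: 1>-5, P2: 5>2, P3: 7>6, P4: 2>-5, P5: -3>-6).
R2: dominated, since R4 does at least as well everywhere (P1: 1>-5, P2: 5>-1, P3: 7>-5, P4: 2>1, P5: -3>-4).
R3 is strictly dominated by R4 (P1: 1>-2, P2: 5>4, P3: 7>3, P4: 2>-5, P5: -3>-6).
R4: no other strategy beats it everywhere (R1 at P1 (1>-5); R2 at P1 (1>-5); R3 at P1 (1>-2); R5 at P1 (1>-2)).
R5: no other strategy beats it everywhere (R1 at P1 (-2>-5); R2 at P1 (-2>-5); R3 at P1 (-2=-2); R4 at P3 (10>7)).

R1, R2, R3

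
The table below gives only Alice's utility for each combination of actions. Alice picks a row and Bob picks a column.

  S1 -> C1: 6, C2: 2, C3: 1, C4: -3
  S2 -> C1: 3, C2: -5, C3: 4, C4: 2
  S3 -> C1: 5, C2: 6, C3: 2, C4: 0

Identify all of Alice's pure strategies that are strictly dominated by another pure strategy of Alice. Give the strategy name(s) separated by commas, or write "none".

S1 is not dominated — it holds its own against S2 at C1 (6>3); S3 at C1 (6>5).
S2: no other strategy beats it everywhere (S1 at C3 (4>1); S3 at C3 (4>2)).
Nothing dominates S3: S1 at C2 (6>2); S2 at C1 (5>3).

none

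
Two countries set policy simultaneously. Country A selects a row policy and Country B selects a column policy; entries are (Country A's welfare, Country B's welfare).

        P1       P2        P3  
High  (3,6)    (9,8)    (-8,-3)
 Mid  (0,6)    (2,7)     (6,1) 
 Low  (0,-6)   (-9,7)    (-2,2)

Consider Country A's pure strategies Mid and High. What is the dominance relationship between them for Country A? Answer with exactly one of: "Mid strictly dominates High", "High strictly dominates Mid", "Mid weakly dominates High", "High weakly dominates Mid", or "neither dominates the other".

neither dominates the other

Mid's payoffs vs High's, by Country B's action — P1: 0<3, P2: 2<9, P3: 6>-8.
Mid does better at P3 but worse at P1, P2; neither strategy dominates the other.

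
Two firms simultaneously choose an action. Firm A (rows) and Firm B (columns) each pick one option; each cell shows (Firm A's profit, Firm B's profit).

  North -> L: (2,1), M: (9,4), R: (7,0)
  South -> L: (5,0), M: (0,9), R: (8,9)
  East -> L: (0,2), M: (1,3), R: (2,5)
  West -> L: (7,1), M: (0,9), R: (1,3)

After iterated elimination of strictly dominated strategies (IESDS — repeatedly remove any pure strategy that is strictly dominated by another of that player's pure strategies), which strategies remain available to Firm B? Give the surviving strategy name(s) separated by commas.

Firm A's strategy East is strictly dominated by North (L: 2>0, M: 9>1, R: 7>2) and is removed.
Column L is eliminated: M beats it against every remaining row (North: 4>1, South: 9>0, West: 9>1).
Row West is eliminated: North beats it against every remaining column (M: 9>0, R: 7>1).
Among the remaining strategies, none is strictly dominated by another pure strategy of the same player, so the elimination stops.
Surviving strategies — Firm A: {North, South}; Firm B: {M, R}.

M, R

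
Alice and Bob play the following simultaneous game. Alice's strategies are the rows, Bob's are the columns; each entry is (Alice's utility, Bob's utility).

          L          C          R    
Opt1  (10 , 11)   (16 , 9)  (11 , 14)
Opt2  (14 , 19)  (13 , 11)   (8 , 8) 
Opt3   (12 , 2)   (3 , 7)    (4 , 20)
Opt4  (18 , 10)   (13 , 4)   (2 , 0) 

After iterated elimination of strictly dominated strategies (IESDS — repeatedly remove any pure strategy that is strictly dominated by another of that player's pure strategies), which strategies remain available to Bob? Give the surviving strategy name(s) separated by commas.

L, R

Row Opt3 is eliminated: Opt2 beats it against every remaining column (L: 14>12, C: 13>3, R: 8>4).
Column C is eliminated: L beats it against every remaining row (Opt1: 11>9, Opt2: 19>11, Opt4: 10>4).
Among the remaining strategies, none is strictly dominated by another pure strategy of the same player, so the elimination stops.
Surviving strategies — Alice: {Opt1, Opt2, Opt4}; Bob: {L, R}.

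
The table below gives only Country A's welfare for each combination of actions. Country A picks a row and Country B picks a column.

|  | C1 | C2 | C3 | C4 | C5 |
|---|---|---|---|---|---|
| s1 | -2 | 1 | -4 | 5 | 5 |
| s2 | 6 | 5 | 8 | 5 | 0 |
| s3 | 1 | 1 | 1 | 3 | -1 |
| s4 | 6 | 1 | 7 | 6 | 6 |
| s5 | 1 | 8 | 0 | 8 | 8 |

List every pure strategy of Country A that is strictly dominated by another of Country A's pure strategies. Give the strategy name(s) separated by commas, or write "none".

s1, s3

s1 is strictly dominated by s5 (C1: 1>-2, C2: 8>1, C3: 0>-4, C4: 8>5, C5: 8>5).
Nothing dominates s2: s1 at C1 (6>-2); s3 at C1 (6>1); s4 at C1 (6=6); s5 at C1 (6>1).
s2 strictly dominates s3 — C1: 6>1, C2: 5>1, C3: 8>1, C4: 5>3, C5: 0>-1.
Nothing dominates s4: s1 at C1 (6>-2); s2 at C1 (6=6); s3 at C1 (6>1); s5 at C1 (6>1).
s5: no other strategy beats it everywhere (s1 at C1 (1>-2); s2 at C2 (8>5); s3 at C1 (1=1); s4 at C2 (8>1)).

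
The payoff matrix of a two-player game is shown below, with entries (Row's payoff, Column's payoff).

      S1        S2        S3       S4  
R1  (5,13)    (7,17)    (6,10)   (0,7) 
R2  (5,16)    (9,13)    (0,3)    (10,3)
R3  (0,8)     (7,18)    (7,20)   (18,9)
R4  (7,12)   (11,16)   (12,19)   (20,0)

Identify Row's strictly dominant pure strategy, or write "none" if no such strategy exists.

R4

R4 vs R1: S1: 7>5, S2: 11>7, S3: 12>6, S4: 20>0.
R4 vs R2: S1: 7>5, S2: 11>9, S3: 12>0, S4: 20>10.
R4 vs R3: S1: 7>0, S2: 11>7, S3: 12>7, S4: 20>18.
R4 strictly beats every other strategy against every opponent action, so it is strictly dominant.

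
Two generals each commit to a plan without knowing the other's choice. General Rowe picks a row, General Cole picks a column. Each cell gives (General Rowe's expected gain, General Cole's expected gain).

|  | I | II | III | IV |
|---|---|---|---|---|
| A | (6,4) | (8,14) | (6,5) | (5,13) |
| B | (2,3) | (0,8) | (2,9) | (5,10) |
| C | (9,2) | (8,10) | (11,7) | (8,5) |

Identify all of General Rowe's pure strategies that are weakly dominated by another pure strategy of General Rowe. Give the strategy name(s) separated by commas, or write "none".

C weakly dominates A — I: 9>6, II: 8=8, III: 11>6, IV: 8>5.
A weakly dominates B — I: 6>2, II: 8>0, III: 6>2, IV: 5=5.
C: no other strategy beats it everywhere (A at I (9>6); B at I (9>2)).

A, B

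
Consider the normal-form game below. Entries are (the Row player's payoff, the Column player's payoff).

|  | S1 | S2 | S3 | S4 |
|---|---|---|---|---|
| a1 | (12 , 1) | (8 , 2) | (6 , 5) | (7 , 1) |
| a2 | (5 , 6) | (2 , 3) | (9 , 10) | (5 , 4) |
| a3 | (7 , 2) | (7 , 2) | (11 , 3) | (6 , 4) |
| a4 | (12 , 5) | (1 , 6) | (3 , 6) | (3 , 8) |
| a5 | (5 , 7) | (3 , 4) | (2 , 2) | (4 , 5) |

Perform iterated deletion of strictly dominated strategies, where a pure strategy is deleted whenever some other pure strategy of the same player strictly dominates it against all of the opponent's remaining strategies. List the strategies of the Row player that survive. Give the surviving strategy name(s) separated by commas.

For the Row player, a3 strictly dominates a2 on the remaining columns (S1: 7>5, S2: 7>2, S3: 11>9, S4: 6>5); eliminate a2.
The Row player's strategy a5 is strictly dominated by a1 (S1: 12>5, S2: 8>3, S3: 6>2, S4: 7>4) and is removed.
For the Column player, S3 strictly dominates S1 on the remaining rows (a1: 5>1, a3: 3>2, a4: 6>5); eliminate S1.
The Row player's strategy a4 is strictly dominated by a1 (S2: 8>1, S3: 6>3, S4: 7>3) and is removed.
Column S2 is eliminated: S3 beats it against every remaining row (a1: 5>2, a3: 3>2).
Among the remaining strategies, none is strictly dominated by another pure strategy of the same player, so the elimination stops.
Surviving strategies — the Row player: {a1, a3}; the Column player: {S3, S4}.

a1, a3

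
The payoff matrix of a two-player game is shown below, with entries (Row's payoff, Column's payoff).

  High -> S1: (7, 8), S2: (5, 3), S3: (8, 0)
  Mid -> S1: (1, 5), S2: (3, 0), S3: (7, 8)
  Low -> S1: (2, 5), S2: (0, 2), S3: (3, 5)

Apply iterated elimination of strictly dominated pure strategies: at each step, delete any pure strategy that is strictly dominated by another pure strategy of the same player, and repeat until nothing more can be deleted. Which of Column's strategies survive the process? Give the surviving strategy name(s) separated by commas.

S1

Row Mid is eliminated: High beats it against every remaining column (S1: 7>1, S2: 5>3, S3: 8>7).
Row's strategy Low is strictly dominated by High (S1: 7>2, S2: 5>0, S3: 8>3) and is removed.
Column S2 is eliminated: S1 beats it against every remaining row (High: 8>3).
Column's strategy S3 is strictly dominated by S1 (High: 8>0) and is removed.
Among the remaining strategies, none is strictly dominated by another pure strategy of the same player, so the elimination stops.
Surviving strategies — Row: {High}; Column: {S1}.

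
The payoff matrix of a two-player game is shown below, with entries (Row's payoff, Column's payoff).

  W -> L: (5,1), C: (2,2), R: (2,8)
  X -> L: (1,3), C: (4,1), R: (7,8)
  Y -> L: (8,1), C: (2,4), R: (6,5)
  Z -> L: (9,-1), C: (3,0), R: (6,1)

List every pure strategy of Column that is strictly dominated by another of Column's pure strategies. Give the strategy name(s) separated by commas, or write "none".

R strictly dominates L — W: 8>1, X: 8>3, Y: 5>1, Z: 1>-1.
C: dominated, since R does at least as well everywhere (W: 8>2, X: 8>1, Y: 5>4, Z: 1>0).
R: no other strategy beats it everywhere (L at W (8>1); C at W (8>2)).

L, C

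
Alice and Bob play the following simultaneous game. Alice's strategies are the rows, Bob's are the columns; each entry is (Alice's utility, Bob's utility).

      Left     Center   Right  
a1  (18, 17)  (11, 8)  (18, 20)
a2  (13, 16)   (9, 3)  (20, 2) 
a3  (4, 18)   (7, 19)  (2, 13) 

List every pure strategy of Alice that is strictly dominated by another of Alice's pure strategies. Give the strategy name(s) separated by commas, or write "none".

a1 is not dominated — it holds its own against a2 at Left (18>13); a3 at Left (18>4).
a2 is not dominated — it holds its own against a1 at Right (20>18); a3 at Left (13>4).
a3 is strictly dominated by a1 (Left: 18>4, Center: 11>7, Right: 18>2).

a3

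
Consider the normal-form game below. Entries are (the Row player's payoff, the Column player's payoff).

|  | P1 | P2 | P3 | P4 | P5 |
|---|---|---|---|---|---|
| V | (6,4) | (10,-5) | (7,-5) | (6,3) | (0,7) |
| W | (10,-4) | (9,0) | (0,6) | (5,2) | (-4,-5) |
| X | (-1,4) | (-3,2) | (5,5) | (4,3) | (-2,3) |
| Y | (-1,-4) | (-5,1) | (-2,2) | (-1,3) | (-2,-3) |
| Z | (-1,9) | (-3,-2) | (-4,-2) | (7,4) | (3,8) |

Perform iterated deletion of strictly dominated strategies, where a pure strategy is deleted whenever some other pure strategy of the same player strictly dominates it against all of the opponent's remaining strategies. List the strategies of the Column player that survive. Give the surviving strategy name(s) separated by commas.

P1, P3, P4, P5

For the Row player, V strictly dominates X on the remaining columns (P1: 6>-1, P2: 10>-3, P3: 7>5, P4: 6>4, P5: 0>-2); eliminate X.
Row Y is eliminated: V beats it against every remaining column (P1: 6>-1, P2: 10>-5, P3: 7>-2, P4: 6>-1, P5: 0>-2).
The Column player's strategy P2 is strictly dominated by P4 (V: 3>-5, W: 2>0, Z: 4>-2) and is removed.
Among the remaining strategies, none is strictly dominated by another pure strategy of the same player, so the elimination stops.
Surviving strategies — the Row player: {V, W, Z}; the Column player: {P1, P3, P4, P5}.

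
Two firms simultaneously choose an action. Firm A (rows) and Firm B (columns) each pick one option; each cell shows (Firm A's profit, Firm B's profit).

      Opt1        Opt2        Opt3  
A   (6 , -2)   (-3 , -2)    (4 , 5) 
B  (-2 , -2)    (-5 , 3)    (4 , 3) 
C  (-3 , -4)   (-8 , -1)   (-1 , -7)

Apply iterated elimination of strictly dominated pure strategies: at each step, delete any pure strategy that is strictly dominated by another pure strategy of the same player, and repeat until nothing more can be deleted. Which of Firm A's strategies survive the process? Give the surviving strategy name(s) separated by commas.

For Firm A, A strictly dominates C on the remaining columns (Opt1: 6>-3, Opt2: -3>-8, Opt3: 4>-1); eliminate C.
For Firm B, Opt3 strictly dominates Opt1 on the remaining rows (A: 5>-2, B: 3>-2); eliminate Opt1.
Among the remaining strategies, none is strictly dominated by another pure strategy of the same player, so the elimination stops.
Surviving strategies — Firm A: {A, B}; Firm B: {Opt2, Opt3}.

A, B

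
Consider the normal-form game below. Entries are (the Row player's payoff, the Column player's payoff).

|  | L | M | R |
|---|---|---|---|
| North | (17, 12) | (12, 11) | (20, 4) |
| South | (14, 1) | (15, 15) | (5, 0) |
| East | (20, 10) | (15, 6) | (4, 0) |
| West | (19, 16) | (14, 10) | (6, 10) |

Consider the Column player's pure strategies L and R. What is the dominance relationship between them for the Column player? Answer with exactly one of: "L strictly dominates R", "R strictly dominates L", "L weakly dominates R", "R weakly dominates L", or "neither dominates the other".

L strictly dominates R

Compare L to R across each opponent action: North: 12>4, South: 1>0, East: 10>0, West: 16>10.
Every comparison favours L, so L strictly dominates R.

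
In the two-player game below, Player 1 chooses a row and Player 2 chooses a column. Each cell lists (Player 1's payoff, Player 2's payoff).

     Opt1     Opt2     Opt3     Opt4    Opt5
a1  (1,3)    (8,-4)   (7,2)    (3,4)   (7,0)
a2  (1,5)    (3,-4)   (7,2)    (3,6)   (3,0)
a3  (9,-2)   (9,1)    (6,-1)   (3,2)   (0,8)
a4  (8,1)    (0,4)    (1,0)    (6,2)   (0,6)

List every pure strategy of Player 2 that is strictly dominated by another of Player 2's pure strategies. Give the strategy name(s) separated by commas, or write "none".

Opt1: dominated, since Opt4 does at least as well everywhere (a1: 4>3, a2: 6>5, a3: 2>-2, a4: 2>1).
Opt5 strictly dominates Opt2 — a1: 0>-4, a2: 0>-4, a3: 8>1, a4: 6>4.
Opt3: dominated, since Opt4 does at least as well everywhere (a1: 4>2, a2: 6>2, a3: 2>-1, a4: 2>0).
Opt4 is not dominated — it holds its own against Opt1 at a1 (4>3); Opt2 at a1 (4>-4); Opt3 at a1 (4>2); Opt5 at a1 (4>0).
Nothing dominates Opt5: Opt1 at a3 (8>-2); Opt2 at a1 (0>-4); Opt3 at a3 (8>-1); Opt4 at a3 (8>2).

Opt1, Opt2, Opt3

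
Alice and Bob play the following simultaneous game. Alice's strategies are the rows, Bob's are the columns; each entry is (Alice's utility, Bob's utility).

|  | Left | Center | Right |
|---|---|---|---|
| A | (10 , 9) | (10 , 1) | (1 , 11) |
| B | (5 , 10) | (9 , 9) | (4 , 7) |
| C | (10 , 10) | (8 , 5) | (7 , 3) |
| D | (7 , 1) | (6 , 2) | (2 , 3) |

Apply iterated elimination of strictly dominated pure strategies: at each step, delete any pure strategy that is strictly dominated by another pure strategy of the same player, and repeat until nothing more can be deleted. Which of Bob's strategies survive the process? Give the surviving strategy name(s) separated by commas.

Row D is eliminated: C beats it against every remaining column (Left: 10>7, Center: 8>6, Right: 7>2).
Bob's strategy Center is strictly dominated by Left (A: 9>1, B: 10>9, C: 10>5) and is removed.
Row B is eliminated: C beats it against every remaining column (Left: 10>5, Right: 7>4).
Among the remaining strategies, none is strictly dominated by another pure strategy of the same player, so the elimination stops.
Surviving strategies — Alice: {A, C}; Bob: {Left, Right}.

Left, Right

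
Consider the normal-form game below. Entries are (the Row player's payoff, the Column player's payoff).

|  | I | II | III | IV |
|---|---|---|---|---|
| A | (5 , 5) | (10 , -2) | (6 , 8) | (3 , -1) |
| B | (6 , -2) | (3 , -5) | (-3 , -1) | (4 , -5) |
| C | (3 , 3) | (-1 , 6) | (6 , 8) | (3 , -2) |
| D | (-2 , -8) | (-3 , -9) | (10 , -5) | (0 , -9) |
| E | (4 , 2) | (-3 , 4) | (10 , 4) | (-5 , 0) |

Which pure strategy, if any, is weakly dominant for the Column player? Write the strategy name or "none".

III vs I: A: 8>5, B: -1>-2, C: 8>3, D: -5>-8, E: 4>2.
III vs II: A: 8>-2, B: -1>-5, C: 8>6, D: -5>-9, E: 4=4.
III vs IV: A: 8>-1, B: -1>-5, C: 8>-2, D: -5>-9, E: 4>0.
III is at least as good as every other strategy against every opponent action, so it is weakly dominant.

III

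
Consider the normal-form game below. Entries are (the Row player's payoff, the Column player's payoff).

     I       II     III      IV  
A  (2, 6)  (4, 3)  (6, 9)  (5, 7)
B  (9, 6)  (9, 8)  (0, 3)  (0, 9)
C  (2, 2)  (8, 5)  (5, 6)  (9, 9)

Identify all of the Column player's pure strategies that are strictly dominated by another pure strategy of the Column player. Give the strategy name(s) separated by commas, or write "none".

IV strictly dominates I — A: 7>6, B: 9>6, C: 9>2.
IV strictly dominates II — A: 7>3, B: 9>8, C: 9>5.
III is not dominated — it holds its own against I at A (9>6); II at A (9>3); IV at A (9>7).
IV: no other strategy beats it everywhere (I at A (7>6); II at A (7>3); III at B (9>3)).

I, II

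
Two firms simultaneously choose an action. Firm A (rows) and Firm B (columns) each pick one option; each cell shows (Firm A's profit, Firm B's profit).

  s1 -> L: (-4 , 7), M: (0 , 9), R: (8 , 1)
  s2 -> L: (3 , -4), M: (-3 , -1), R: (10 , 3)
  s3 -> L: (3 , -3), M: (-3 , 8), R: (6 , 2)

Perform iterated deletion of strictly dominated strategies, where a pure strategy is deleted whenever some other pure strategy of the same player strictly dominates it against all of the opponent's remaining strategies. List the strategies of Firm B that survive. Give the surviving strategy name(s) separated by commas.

M, R

Firm B's strategy L is strictly dominated by M (s1: 9>7, s2: -1>-4, s3: 8>-3) and is removed.
For Firm A, s1 strictly dominates s3 on the remaining columns (M: 0>-3, R: 8>6); eliminate s3.
Among the remaining strategies, none is strictly dominated by another pure strategy of the same player, so the elimination stops.
Surviving strategies — Firm A: {s1, s2}; Firm B: {M, R}.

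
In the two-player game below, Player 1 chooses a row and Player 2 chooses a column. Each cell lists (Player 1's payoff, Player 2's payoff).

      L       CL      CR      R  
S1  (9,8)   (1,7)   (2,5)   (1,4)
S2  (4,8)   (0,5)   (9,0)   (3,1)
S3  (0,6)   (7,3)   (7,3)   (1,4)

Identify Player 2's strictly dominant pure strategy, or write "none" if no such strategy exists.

L

L vs CL: S1: 8>7, S2: 8>5, S3: 6>3.
L vs CR: S1: 8>5, S2: 8>0, S3: 6>3.
L vs R: S1: 8>4, S2: 8>1, S3: 6>4.
L strictly beats every other strategy against every opponent action, so it is strictly dominant.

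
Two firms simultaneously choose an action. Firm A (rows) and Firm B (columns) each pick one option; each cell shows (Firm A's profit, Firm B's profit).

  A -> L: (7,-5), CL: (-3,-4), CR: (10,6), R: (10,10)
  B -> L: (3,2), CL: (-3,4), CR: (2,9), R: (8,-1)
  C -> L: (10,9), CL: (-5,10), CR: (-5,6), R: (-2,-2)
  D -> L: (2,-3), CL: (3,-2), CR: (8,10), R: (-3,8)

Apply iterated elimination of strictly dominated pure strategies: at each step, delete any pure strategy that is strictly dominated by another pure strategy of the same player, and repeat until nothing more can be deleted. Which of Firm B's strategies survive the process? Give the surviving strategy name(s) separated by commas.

R

For Firm B, CL strictly dominates L on the remaining rows (A: -4>-5, B: 4>2, C: 10>9, D: -2>-3); eliminate L.
For Firm A, A strictly dominates C on the remaining columns (CL: -3>-5, CR: 10>-5, R: 10>-2); eliminate C.
For Firm B, CR strictly dominates CL on the remaining rows (A: 6>-4, B: 9>4, D: 10>-2); eliminate CL.
For Firm A, A strictly dominates B on the remaining columns (CR: 10>2, R: 10>8); eliminate B.
Firm A's strategy D is strictly dominated by A (CR: 10>8, R: 10>-3) and is removed.
For Firm B, R strictly dominates CR on the remaining rows (A: 10>6); eliminate CR.
Among the remaining strategies, none is strictly dominated by another pure strategy of the same player, so the elimination stops.
Surviving strategies — Firm A: {A}; Firm B: {R}.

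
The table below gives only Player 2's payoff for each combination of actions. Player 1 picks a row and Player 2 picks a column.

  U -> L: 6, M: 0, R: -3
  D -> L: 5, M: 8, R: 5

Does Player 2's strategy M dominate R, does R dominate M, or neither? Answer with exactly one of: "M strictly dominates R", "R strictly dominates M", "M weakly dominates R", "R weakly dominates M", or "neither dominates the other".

Compare M to R across each choice by Player 1: U: 0>-3, D: 8>5.
Every comparison favours M, so M strictly dominates R.

M strictly dominates R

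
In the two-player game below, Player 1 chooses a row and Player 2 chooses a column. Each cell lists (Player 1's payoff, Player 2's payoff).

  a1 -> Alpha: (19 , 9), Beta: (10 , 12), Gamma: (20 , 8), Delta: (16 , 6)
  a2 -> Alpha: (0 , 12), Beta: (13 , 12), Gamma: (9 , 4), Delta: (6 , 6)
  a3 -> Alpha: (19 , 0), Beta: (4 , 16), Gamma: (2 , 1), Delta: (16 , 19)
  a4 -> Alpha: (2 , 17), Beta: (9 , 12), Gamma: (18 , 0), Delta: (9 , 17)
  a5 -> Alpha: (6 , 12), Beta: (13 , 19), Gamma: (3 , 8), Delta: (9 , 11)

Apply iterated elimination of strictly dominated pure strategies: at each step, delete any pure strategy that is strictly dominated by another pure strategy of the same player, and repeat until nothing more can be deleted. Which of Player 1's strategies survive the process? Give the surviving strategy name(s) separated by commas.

a1, a2, a3, a5

Row a4 is eliminated: a1 beats it against every remaining column (Alpha: 19>2, Beta: 10>9, Gamma: 20>18, Delta: 16>9).
Player 2's strategy Gamma is strictly dominated by Beta (a1: 12>8, a2: 12>4, a3: 16>1, a5: 19>8) and is removed.
Among the remaining strategies, none is strictly dominated by another pure strategy of the same player, so the elimination stops.
Surviving strategies — Player 1: {a1, a2, a3, a5}; Player 2: {Alpha, Beta, Delta}.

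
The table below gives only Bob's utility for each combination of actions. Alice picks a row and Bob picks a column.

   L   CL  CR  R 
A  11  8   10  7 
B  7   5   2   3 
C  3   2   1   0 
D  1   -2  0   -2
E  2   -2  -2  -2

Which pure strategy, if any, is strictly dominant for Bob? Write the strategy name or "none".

L vs CL: A: 11>8, B: 7>5, C: 3>2, D: 1>-2, E: 2>-2.
L vs CR: A: 11>10, B: 7>2, C: 3>1, D: 1>0, E: 2>-2.
L vs R: A: 11>7, B: 7>3, C: 3>0, D: 1>-2, E: 2>-2.
L strictly beats every other strategy against every opponent action, so it is strictly dominant.

L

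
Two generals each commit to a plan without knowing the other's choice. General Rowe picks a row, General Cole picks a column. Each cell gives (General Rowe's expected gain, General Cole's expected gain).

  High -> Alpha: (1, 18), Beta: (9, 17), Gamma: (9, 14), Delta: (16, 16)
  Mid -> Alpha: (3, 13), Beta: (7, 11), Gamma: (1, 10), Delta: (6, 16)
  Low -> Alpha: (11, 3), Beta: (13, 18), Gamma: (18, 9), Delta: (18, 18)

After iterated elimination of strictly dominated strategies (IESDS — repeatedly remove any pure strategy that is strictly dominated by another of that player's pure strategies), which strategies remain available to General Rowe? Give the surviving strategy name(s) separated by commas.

Low

Row High is eliminated: Low beats it against every remaining column (Alpha: 11>1, Beta: 13>9, Gamma: 18>9, Delta: 18>16).
General Rowe's strategy Mid is strictly dominated by Low (Alpha: 11>3, Beta: 13>7, Gamma: 18>1, Delta: 18>6) and is removed.
For General Cole, Beta strictly dominates Alpha on the remaining rows (Low: 18>3); eliminate Alpha.
Column Gamma is eliminated: Beta beats it against every remaining row (Low: 18>9).
Among the remaining strategies, none is strictly dominated by another pure strategy of the same player, so the elimination stops.
Surviving strategies — General Rowe: {Low}; General Cole: {Beta, Delta}.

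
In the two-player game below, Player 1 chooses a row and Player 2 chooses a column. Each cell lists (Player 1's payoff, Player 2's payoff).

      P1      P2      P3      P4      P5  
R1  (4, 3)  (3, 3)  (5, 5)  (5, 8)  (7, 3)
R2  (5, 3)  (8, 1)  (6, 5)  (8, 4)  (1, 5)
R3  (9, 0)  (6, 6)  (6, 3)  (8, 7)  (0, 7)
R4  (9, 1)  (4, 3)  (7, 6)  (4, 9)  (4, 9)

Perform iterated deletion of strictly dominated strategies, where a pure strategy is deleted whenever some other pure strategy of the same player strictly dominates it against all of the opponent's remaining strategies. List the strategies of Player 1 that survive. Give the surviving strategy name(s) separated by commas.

Column P1 is eliminated: P3 beats it against every remaining row (R1: 5>3, R2: 5>3, R3: 3>0, R4: 6>1).
For Player 2, P4 strictly dominates P2 on the remaining rows (R1: 8>3, R2: 4>1, R3: 7>6, R4: 9>3); eliminate P2.
Among the remaining strategies, none is strictly dominated by another pure strategy of the same player, so the elimination stops.
Surviving strategies — Player 1: {R1, R2, R3, R4}; Player 2: {P3, P4, P5}.

R1, R2, R3, R4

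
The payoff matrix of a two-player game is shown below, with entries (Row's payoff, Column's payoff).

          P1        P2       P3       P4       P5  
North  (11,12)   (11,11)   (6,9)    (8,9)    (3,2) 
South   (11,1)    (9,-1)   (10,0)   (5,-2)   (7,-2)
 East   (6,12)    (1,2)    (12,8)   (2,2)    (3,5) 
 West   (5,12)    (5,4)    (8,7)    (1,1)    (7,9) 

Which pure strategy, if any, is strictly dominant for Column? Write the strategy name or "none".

P1 vs P2: North: 12>11, South: 1>-1, East: 12>2, West: 12>4.
P1 vs P3: North: 12>9, South: 1>0, East: 12>8, West: 12>7.
P1 vs P4: North: 12>9, South: 1>-2, East: 12>2, West: 12>1.
P1 vs P5: North: 12>2, South: 1>-2, East: 12>5, West: 12>9.
P1 strictly beats every other strategy against every opponent action, so it is strictly dominant.

P1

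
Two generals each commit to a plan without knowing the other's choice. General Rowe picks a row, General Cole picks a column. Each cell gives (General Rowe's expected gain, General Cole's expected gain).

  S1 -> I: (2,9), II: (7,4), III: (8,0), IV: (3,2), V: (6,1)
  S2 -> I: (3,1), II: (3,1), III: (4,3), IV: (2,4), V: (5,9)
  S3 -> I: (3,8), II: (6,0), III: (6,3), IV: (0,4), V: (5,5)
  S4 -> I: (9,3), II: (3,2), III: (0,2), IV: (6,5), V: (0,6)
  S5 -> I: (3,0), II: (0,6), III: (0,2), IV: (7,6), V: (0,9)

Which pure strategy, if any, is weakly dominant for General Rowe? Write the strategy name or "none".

none

S1 fails to dominate S2 at I (2<3).
S2 fails to dominate S1 at II (3<7).
S3 fails to dominate S1 at II (6<7).
S4 fails to dominate S1 at II (3<7).
S5 fails to dominate S1 at II (0<7).
No single strategy dominates all the others.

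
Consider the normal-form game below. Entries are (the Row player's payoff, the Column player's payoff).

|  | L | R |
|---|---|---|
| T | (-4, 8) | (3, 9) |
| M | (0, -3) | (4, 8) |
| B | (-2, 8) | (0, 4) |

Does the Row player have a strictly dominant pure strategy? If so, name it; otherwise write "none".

M vs T: L: 0>-4, R: 4>3.
M vs B: L: 0>-2, R: 4>0.
M strictly beats every other strategy against every opponent action, so it is strictly dominant.

M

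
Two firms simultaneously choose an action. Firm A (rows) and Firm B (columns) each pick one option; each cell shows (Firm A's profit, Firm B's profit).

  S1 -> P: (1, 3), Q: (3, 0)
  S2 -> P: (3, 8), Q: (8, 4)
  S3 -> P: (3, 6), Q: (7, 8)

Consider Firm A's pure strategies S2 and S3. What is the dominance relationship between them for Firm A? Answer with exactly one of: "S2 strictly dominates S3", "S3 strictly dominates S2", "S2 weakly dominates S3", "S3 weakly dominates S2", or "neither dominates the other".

S2 weakly dominates S3

S2's payoffs vs S3's, by Firm B's action — P: 3=3, Q: 8>7.
S2 is at least as good everywhere and strictly better somewhere (tied only at P), so S2 weakly but not strictly dominates S3.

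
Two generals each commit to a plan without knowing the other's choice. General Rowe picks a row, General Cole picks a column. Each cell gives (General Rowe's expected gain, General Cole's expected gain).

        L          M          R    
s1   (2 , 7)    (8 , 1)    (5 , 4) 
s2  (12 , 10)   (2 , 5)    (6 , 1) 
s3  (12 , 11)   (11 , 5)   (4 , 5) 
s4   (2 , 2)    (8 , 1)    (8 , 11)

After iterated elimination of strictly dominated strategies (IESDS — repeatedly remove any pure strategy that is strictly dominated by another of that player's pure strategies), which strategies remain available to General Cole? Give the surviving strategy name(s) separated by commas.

For General Cole, L strictly dominates M on the remaining rows (s1: 7>1, s2: 10>5, s3: 11>5, s4: 2>1); eliminate M.
For General Rowe, s2 strictly dominates s1 on the remaining columns (L: 12>2, R: 6>5); eliminate s1.
Among the remaining strategies, none is strictly dominated by another pure strategy of the same player, so the elimination stops.
Surviving strategies — General Rowe: {s2, s3, s4}; General Cole: {L, R}.

L, R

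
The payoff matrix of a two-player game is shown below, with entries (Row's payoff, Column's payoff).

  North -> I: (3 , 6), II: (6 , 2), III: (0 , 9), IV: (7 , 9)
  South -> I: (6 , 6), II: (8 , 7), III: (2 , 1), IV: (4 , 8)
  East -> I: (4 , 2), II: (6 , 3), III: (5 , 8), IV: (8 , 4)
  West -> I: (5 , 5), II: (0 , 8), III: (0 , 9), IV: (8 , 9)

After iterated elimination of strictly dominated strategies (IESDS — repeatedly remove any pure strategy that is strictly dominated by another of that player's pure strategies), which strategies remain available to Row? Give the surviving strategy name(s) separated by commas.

For Column, IV strictly dominates I on the remaining rows (North: 9>6, South: 8>6, East: 4>2, West: 9>5); eliminate I.
Column's strategy II is strictly dominated by IV (North: 9>2, South: 8>7, East: 4>3, West: 9>8) and is removed.
For Row, East strictly dominates North on the remaining columns (III: 5>0, IV: 8>7); eliminate North.
Row South is eliminated: East beats it against every remaining column (III: 5>2, IV: 8>4).
Among the remaining strategies, none is strictly dominated by another pure strategy of the same player, so the elimination stops.
Surviving strategies — Row: {East, West}; Column: {III, IV}.

East, West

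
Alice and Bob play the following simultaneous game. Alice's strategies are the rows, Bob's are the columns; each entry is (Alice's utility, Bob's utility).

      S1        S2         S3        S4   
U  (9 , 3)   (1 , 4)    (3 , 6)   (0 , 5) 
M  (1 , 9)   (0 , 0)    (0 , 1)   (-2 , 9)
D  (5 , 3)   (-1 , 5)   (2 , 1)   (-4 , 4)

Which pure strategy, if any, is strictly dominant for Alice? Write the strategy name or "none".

U

U vs M: S1: 9>1, S2: 1>0, S3: 3>0, S4: 0>-2.
U vs D: S1: 9>5, S2: 1>-1, S3: 3>2, S4: 0>-4.
U strictly beats every other strategy against every opponent action, so it is strictly dominant.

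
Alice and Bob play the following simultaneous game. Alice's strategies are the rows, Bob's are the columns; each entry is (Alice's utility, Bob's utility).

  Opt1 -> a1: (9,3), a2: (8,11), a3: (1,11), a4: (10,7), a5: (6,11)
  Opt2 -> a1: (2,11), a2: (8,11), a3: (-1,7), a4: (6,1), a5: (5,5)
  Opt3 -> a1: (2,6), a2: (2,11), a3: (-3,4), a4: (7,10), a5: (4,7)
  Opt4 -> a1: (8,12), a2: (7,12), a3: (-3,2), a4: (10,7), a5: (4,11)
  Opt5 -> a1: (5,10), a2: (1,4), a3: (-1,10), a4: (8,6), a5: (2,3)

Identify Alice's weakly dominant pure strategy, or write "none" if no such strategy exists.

Opt1 vs Opt2: a1: 9>2, a2: 8=8, a3: 1>-1, a4: 10>6, a5: 6>5.
Opt1 vs Opt3: a1: 9>2, a2: 8>2, a3: 1>-3, a4: 10>7, a5: 6>4.
Opt1 vs Opt4: a1: 9>8, a2: 8>7, a3: 1>-3, a4: 10=10, a5: 6>4.
Opt1 vs Opt5: a1: 9>5, a2: 8>1, a3: 1>-1, a4: 10>8, a5: 6>2.
Opt1 is at least as good as every other strategy against every opponent action, so it is weakly dominant.

Opt1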